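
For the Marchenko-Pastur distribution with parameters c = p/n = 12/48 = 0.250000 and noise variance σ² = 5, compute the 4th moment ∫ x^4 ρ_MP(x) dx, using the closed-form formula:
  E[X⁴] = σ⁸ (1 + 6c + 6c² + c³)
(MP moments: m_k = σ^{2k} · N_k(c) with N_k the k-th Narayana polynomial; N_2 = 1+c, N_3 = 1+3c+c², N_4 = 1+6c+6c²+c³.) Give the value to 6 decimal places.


E[X⁴] = σ⁸ (1 + 6c + 6c² + c³) (fourth MP moment). With σ² = 5 (so σ⁸ = 625) and c = 12/48 = 0.250000: E[X⁴] = 625 · (1 + 6·0.250000 + 6·(0.250000)² + (0.250000)³) = 625 · 2.890625.

So E[X^4] = 1806.640625.


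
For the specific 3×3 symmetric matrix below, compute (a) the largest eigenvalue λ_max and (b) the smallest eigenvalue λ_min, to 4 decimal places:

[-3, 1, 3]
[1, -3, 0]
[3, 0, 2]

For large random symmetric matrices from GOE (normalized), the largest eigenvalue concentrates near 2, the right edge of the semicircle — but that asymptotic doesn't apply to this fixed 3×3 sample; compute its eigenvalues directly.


Since M is real symmetric, all three eigenvalues are real; they are the roots of det(λI − M) = λ³ − (tr M) λ² + s λ − det M, where s is the sum of the principal 2×2 minors.
tr M = -3 + (-3) + 2 = -4.
s = ((-3)·(-3) − 1²) + ((-3)·2 − 3²) + ((-3)·2 − 0²) = 8 + (-15) + (-6) = -13.
det M (expand along row 1) = (-3)·(-6) − 1·2 + 3·9 = 43.
Characteristic polynomial: λ³ + 4λ² − 13λ − 43 = 0.
Substitute λ = y + (tr M)/3 = y − 1.333333 to remove the quadratic term: y³ + p·y + q = 0 with p = s − (tr M)²/3 = -18.333333 and q = −2(tr M)³/27 + (tr M)·s/3 − det M = -20.925926.
Three real roots ⇒ use the trigonometric (Viète) form: r = 2√(−p/3) = 4.944132, φ = arccos(3q/(p·r)) = arccos(0.692587) = 0.805727 rad.
y_k = r·cos(φ/3 − 2πk/3) for k = 0, 1, 2 gives y = 4.766884, -1.247246, -3.519639.
λ_k = y_k − 1.333333 gives λ = 3.4336, -2.5806, -4.8530 (check: the sum is -4.0000 = tr M).

Hence λ_max = 3.4336 and λ_min = -4.8530.


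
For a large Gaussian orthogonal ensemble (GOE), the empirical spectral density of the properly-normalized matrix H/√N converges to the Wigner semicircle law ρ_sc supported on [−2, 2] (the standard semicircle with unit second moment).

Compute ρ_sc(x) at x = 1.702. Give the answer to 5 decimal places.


ρ_sc(x) = (1/(2π)) √(4 − x²). With x = 1.702:
  4 − x² = 4 − (1.702)² = 4 − 2.896804 = 1.103196.
  √(4 − x²) = 1.050331.
  1/(2π) = 0.159155.
  ρ_sc(1.702) = 0.159155 · 1.050331 = 0.167165.

Rounded to 5 decimal places: ρ_sc(1.702) ≈ 0.16717.


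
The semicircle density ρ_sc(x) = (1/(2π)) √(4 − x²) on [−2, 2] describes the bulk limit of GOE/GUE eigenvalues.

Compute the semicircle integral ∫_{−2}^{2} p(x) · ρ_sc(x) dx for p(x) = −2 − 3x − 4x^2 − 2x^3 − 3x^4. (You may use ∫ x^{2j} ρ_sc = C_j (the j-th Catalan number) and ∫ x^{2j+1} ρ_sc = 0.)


Write p(x) = Σ a_i x^i, split into monomials and integrate each against ρ_sc separately.
Using ∫ x^{2j} ρ_sc = C_j = (1/(j+1)) C(2j, j) (Catalan numbers) and ∫ x^{2j+1} ρ_sc = 0 (odd monomials vanish by symmetry):
  i = 0 (even): a_0 · C_{0} = -2 · 1 = -2
  i = 1 (odd): ∫ x^1 ρ_sc = 0 (vanishes)
  i = 2 (even): a_2 · C_{1} = -4 · 1 = -4
  i = 3 (odd): ∫ x^3 ρ_sc = 0 (vanishes)
  i = 4 (even): a_4 · C_{2} = -3 · 2 = -6

Summing the contributions: ∫_{−2}^{2} p(x) ρ_sc(x) dx = (-2) + (-4) + (-6) = -12.


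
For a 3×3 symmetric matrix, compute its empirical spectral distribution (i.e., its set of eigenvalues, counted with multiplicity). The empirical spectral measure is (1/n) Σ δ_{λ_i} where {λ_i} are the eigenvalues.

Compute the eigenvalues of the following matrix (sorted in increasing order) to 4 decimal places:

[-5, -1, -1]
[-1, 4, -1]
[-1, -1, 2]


Since M is real symmetric, all three eigenvalues are real; they are the roots of det(λI − M) = λ³ − (tr M) λ² + s λ − det M, where s is the sum of the principal 2×2 minors.
tr M = -5 + 4 + 2 = 1.
s = ((-5)·4 − (-1)²) + ((-5)·2 − (-1)²) + (4·2 − (-1)²) = -21 + (-11) + 7 = -25.
det M (expand along row 1) = (-5)·7 − (-1)·(-3) + (-1)·5 = -43.
Characteristic polynomial: λ³ − λ² − 25λ + 43 = 0.
Substitute λ = y + (tr M)/3 = y + 0.333333 to remove the quadratic term: y³ + p·y + q = 0 with p = s − (tr M)²/3 = -25.333333 and q = −2(tr M)³/27 + (tr M)·s/3 − det M = 34.592593.
Three real roots ⇒ use the trigonometric (Viète) form: r = 2√(−p/3) = 5.811865, φ = arccos(3q/(p·r)) = arccos(-0.704850) = 2.353008 rad.
y_k = r·cos(φ/3 − 2πk/3) for k = 0, 1, 2 gives y = 4.113973, 1.498257, -5.612230.
λ_k = y_k + 0.333333 gives λ = 4.4473, 1.8316, -5.2789 (check: the sum is 1.0000 = tr M).

Eigenvalues sorted in increasing order: [-5.2789, 1.8316, 4.4473].


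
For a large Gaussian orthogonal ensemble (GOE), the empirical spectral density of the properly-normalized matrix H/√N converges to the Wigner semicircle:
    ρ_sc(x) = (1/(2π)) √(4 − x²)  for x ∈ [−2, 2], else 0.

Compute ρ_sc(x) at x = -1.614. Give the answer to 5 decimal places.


ρ_sc(x) = (1/(2π)) √(4 − x²). With x = -1.614:
  4 − x² = 4 − (-1.614)² = 4 − 2.604996 = 1.395004.
  √(4 − x²) = 1.181103.
  1/(2π) = 0.159155.
  ρ_sc(-1.614) = 0.159155 · 1.181103 = 0.187978.

Rounded to 5 decimal places: ρ_sc(-1.614) ≈ 0.18798.


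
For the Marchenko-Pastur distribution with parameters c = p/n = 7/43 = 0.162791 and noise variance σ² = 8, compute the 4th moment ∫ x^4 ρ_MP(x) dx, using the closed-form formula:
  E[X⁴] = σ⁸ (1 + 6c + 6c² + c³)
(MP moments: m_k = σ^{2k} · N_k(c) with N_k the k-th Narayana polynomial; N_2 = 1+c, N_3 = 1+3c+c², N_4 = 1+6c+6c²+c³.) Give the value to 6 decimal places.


E[X⁴] = σ⁸ (1 + 6c + 6c² + c³) (fourth MP moment). With σ² = 8 (so σ⁸ = 4096) and c = 7/43 = 0.162791: E[X⁴] = 4096 · (1 + 6·0.162791 + 6·(0.162791)² + (0.162791)³) = 4096 · 2.140063.

So E[X^4] = 8765.698618.


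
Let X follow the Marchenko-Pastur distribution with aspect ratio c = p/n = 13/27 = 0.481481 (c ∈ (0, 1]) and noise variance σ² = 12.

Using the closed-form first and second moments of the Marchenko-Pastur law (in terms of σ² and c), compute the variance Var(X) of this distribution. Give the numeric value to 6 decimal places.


Recall the MP moments m_1 = E[X] = σ² and m_2 = E[X²] = σ⁴ (1 + c).
m_1 = E[X] = σ² = 12, so m_1² = 144.
m_2 = E[X²] = σ⁴ (1 + c) = 144 · (1 + 0.481481) = 144 · 1.481481 = 213.333333.
(Note m_2 − m_1² simplifies to c · σ⁴ = 0.481481 · 144.)

Var(X) = m_2 − m_1² = 213.333333 − 144 = 69.333333.


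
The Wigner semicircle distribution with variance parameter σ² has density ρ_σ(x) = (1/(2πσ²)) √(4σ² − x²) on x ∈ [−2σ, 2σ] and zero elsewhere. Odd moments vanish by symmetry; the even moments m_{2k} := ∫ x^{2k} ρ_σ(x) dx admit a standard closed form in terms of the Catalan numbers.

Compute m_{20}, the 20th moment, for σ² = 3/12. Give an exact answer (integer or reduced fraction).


By the scaled semicircle moment identity, m_{2k} = σ^{2k} · C_k with k = 10.
C_10 = (1/(k+1)) · C(2k, k) = (1/11) · C(20, 10) = (1/11) · 184756 = 16796.
σ^{2k} = (σ²)^k = (3/12)^10 = 1/1048576.

Therefore m_{20} = σ^{20} · C_10 = (1/1048576) · 16796 = 4199/262144.


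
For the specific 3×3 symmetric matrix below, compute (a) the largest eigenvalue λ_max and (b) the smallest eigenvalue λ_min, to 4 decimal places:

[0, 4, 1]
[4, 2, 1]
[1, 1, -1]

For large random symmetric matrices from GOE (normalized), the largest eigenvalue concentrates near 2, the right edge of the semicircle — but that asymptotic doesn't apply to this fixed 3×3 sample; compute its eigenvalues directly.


Since M is real symmetric, all three eigenvalues are real; they are the roots of det(λI − M) = λ³ − (tr M) λ² + s λ − det M, where s is the sum of the principal 2×2 minors.
tr M = 0 + 2 + (-1) = 1.
s = (0·2 − 4²) + (0·(-1) − 1²) + (2·(-1) − 1²) = -16 + (-1) + (-3) = -20.
det M (expand along row 1) = 0·(-3) − 4·(-5) + 1·2 = 22.
Characteristic polynomial: λ³ − λ² − 20λ − 22 = 0.
Substitute λ = y + (tr M)/3 = y + 0.333333 to remove the quadratic term: y³ + p·y + q = 0 with p = s − (tr M)²/3 = -20.333333 and q = −2(tr M)³/27 + (tr M)·s/3 − det M = -28.740741.
Three real roots ⇒ use the trigonometric (Viète) form: r = 2√(−p/3) = 5.206833, φ = arccos(3q/(p·r)) = arccos(0.814399) = 0.619104 rad.
y_k = r·cos(φ/3 − 2πk/3) for k = 0, 1, 2 gives y = 5.096352, -1.624202, -3.472150.
λ_k = y_k + 0.333333 gives λ = 5.4297, -1.2909, -3.1388 (check: the sum is 1.0000 = tr M).

Hence λ_max = 5.4297 and λ_min = -3.1388.


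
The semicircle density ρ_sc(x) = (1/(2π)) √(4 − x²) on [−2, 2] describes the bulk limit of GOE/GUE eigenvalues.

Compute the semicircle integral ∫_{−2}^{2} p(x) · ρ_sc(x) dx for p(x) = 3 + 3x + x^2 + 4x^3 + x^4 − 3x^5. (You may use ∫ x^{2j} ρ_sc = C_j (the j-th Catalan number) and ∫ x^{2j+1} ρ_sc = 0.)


Write p(x) = Σ a_i x^i, split into monomials and integrate each against ρ_sc separately.
Using ∫ x^{2j} ρ_sc = C_j = (1/(j+1)) C(2j, j) (Catalan numbers) and ∫ x^{2j+1} ρ_sc = 0 (odd monomials vanish by symmetry):
  i = 0 (even): a_0 · C_{0} = 3 · 1 = 3
  i = 1 (odd): ∫ x^1 ρ_sc = 0 (vanishes)
  i = 2 (even): a_2 · C_{1} = 1 · 1 = 1
  i = 3 (odd): ∫ x^3 ρ_sc = 0 (vanishes)
  i = 4 (even): a_4 · C_{2} = 1 · 2 = 2
  i = 5 (odd): ∫ x^5 ρ_sc = 0 (vanishes)

Summing the contributions: ∫_{−2}^{2} p(x) ρ_sc(x) dx = 3 + 1 + 2 = 6.


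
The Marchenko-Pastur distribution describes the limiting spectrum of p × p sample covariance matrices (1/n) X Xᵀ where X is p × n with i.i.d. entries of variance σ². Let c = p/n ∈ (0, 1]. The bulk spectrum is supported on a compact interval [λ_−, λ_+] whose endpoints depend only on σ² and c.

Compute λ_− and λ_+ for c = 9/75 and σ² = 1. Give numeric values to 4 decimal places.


c = 9/75 = 0.120000; √c = 0.346410.
λ_− = σ² (1 − √c)² = 1 · (1 − 0.346410)² = 1 · (0.653590)² = 0.427180.
λ_+ = σ² (1 + √c)² = 1 · (1 + 0.346410)² = 1 · (1.346410)² = 1.812820.

Rounded to 4 decimal places: λ_− ≈ 0.4272, λ_+ ≈ 1.8128.


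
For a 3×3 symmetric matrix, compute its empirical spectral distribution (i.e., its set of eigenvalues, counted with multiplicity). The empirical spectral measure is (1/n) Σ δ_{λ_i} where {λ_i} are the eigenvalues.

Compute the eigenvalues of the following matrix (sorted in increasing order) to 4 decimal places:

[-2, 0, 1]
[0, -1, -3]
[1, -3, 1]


Since M is real symmetric, all three eigenvalues are real; they are the roots of det(λI − M) = λ³ − (tr M) λ² + s λ − det M, where s is the sum of the principal 2×2 minors.
tr M = -2 + (-1) + 1 = -2.
s = ((-2)·(-1) − 0²) + ((-2)·1 − 1²) + ((-1)·1 − (-3)²) = 2 + (-3) + (-10) = -11.
det M (expand along row 1) = (-2)·(-10) − 0·3 + 1·1 = 21.
Characteristic polynomial: λ³ + 2λ² − 11λ − 21 = 0.
Substitute λ = y + (tr M)/3 = y − 0.666667 to remove the quadratic term: y³ + p·y + q = 0 with p = s − (tr M)²/3 = -12.333333 and q = −2(tr M)³/27 + (tr M)·s/3 − det M = -13.074074.
Three real roots ⇒ use the trigonometric (Viète) form: r = 2√(−p/3) = 4.055175, φ = arccos(3q/(p·r)) = arccos(0.784228) = 0.669346 rad.
y_k = r·cos(φ/3 − 2πk/3) for k = 0, 1, 2 gives y = 3.954659, -1.200259, -2.754400.
λ_k = y_k − 0.666667 gives λ = 3.2880, -1.8669, -3.4211 (check: the sum is -2.0000 = tr M).

Eigenvalues sorted in increasing order: [-3.4211, -1.8669, 3.2880].


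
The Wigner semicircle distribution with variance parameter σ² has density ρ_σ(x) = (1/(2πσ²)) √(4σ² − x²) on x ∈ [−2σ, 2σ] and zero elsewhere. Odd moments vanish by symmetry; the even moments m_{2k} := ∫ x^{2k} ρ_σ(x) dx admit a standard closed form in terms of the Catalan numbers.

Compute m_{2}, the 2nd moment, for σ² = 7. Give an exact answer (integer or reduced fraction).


By the scaled semicircle moment identity, m_{2k} = σ^{2k} · C_k with k = 1.
C_1 = (1/(k+1)) · C(2k, k) = (1/2) · C(2, 1) = (1/2) · 2 = 1.
σ^{2k} = (σ²)^k = (7)^1 = 7.

Therefore m_{2} = σ^{2} · C_1 = 7 · 1 = 7.


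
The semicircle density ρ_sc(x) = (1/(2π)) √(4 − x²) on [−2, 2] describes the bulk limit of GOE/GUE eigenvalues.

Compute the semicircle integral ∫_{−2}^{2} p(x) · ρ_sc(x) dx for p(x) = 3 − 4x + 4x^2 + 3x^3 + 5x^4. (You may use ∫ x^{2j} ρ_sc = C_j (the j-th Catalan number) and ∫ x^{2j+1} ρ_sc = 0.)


Write p(x) = Σ a_i x^i, split into monomials and integrate each against ρ_sc separately.
Using ∫ x^{2j} ρ_sc = C_j = (1/(j+1)) C(2j, j) (Catalan numbers) and ∫ x^{2j+1} ρ_sc = 0 (odd monomials vanish by symmetry):
  i = 0 (even): a_0 · C_{0} = 3 · 1 = 3
  i = 1 (odd): ∫ x^1 ρ_sc = 0 (vanishes)
  i = 2 (even): a_2 · C_{1} = 4 · 1 = 4
  i = 3 (odd): ∫ x^3 ρ_sc = 0 (vanishes)
  i = 4 (even): a_4 · C_{2} = 5 · 2 = 10

Summing the contributions: ∫_{−2}^{2} p(x) ρ_sc(x) dx = 3 + 4 + 10 = 17.


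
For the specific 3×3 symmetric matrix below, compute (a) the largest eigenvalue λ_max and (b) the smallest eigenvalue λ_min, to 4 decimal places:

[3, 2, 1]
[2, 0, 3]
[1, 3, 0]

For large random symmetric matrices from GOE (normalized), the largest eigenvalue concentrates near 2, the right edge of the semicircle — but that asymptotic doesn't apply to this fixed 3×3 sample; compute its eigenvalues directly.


Since M is real symmetric, all three eigenvalues are real; they are the roots of det(λI − M) = λ³ − (tr M) λ² + s λ − det M, where s is the sum of the principal 2×2 minors.
tr M = 3 + 0 + 0 = 3.
s = (3·0 − 2²) + (3·0 − 1²) + (0·0 − 3²) = -4 + (-1) + (-9) = -14.
det M (expand along row 1) = 3·(-9) − 2·(-3) + 1·6 = -15.
Characteristic polynomial: λ³ − 3λ² − 14λ + 15 = 0.
Substitute λ = y + (tr M)/3 = y + 1.000000 to remove the quadratic term: y³ + p·y + q = 0 with p = s − (tr M)²/3 = -17.000000 and q = −2(tr M)³/27 + (tr M)·s/3 − det M = -1.000000.
Three real roots ⇒ use the trigonometric (Viète) form: r = 2√(−p/3) = 4.760952, φ = arccos(3q/(p·r)) = arccos(0.037066) = 1.533722 rad.
y_k = r·cos(φ/3 − 2πk/3) for k = 0, 1, 2 gives y = 4.152209, -0.058836, -4.093373.
λ_k = y_k + 1.000000 gives λ = 5.1522, 0.9412, -3.0934 (check: the sum is 3.0000 = tr M).

Hence λ_max = 5.1522 and λ_min = -3.0934.


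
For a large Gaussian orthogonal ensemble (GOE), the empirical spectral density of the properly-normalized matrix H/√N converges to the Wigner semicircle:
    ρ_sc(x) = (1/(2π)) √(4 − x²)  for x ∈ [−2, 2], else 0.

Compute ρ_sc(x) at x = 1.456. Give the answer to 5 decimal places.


ρ_sc(x) = (1/(2π)) √(4 − x²). With x = 1.456:
  4 − x² = 4 − (1.456)² = 4 − 2.119936 = 1.880064.
  √(4 − x²) = 1.371154.
  1/(2π) = 0.159155.
  ρ_sc(1.456) = 0.159155 · 1.371154 = 0.218226.

Rounded to 5 decimal places: ρ_sc(1.456) ≈ 0.21823.


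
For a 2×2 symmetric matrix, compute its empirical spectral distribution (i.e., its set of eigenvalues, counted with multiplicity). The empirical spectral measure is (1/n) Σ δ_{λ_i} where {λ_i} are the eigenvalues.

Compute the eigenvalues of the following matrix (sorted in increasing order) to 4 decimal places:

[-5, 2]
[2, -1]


Since M is real symmetric, both eigenvalues are real; they are the roots of det(λI − M) = λ² − (tr M) λ + det M.
tr M = -5 + (-1) = -6.
det M = (-5)·(-1) − 2² = 5 − 4 = 1.
Characteristic polynomial: λ² + 6λ + 1 = 0.
Discriminant Δ = (tr M)² − 4·det M = 36 − 4 = 32; √Δ = 5.656854.
λ = (tr M ± √Δ)/2 = (-6 ± 5.656854)/2, giving (tr M − √Δ)/2 = -5.8284 and (tr M + √Δ)/2 = -0.1716.

Eigenvalues sorted in increasing order: [-5.8284, -0.1716].


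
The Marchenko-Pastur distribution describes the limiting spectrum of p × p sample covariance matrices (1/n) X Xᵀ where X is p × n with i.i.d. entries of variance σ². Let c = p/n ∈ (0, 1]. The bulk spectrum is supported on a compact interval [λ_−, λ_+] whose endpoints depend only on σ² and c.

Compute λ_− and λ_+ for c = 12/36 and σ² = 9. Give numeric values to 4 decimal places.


c = 12/36 = 0.333333; √c = 0.577350.
λ_− = σ² (1 − √c)² = 9 · (1 − 0.577350)² = 9 · (0.422650)² = 1.607695.
λ_+ = σ² (1 + √c)² = 9 · (1 + 0.577350)² = 9 · (1.577350)² = 22.392305.

Rounded to 4 decimal places: λ_− ≈ 1.6077, λ_+ ≈ 22.3923.


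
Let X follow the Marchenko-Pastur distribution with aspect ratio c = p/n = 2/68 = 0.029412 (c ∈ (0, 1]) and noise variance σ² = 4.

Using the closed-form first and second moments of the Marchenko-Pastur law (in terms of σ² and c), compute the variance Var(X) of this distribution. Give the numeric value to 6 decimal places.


Recall the MP moments m_1 = E[X] = σ² and m_2 = E[X²] = σ⁴ (1 + c).
m_1 = E[X] = σ² = 4, so m_1² = 16.
m_2 = E[X²] = σ⁴ (1 + c) = 16 · (1 + 0.029412) = 16 · 1.029412 = 16.470588.
(Note m_2 − m_1² simplifies to c · σ⁴ = 0.029412 · 16.)

Var(X) = m_2 − m_1² = 16.470588 − 16 = 0.470588.


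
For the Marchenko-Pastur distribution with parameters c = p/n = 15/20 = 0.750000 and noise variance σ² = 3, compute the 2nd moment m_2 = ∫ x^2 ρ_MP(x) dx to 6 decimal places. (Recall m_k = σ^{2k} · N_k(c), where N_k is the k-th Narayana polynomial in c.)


E[X²] = σ⁴ (1 + c) (second MP moment). With σ² = 3 (so σ⁴ = 9) and c = 15/20 = 0.750000: E[X²] = 9 · (1 + 0.750000) = 9 · 1.750000.

So E[X^2] = 15.750000.


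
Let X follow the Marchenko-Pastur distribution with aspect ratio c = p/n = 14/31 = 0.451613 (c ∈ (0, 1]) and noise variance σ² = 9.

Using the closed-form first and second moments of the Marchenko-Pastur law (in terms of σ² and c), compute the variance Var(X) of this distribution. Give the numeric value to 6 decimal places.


Recall the MP moments m_1 = E[X] = σ² and m_2 = E[X²] = σ⁴ (1 + c).
m_1 = E[X] = σ² = 9, so m_1² = 81.
m_2 = E[X²] = σ⁴ (1 + c) = 81 · (1 + 0.451613) = 81 · 1.451613 = 117.580645.
(Note m_2 − m_1² simplifies to c · σ⁴ = 0.451613 · 81.)

Var(X) = m_2 − m_1² = 117.580645 − 81 = 36.580645.


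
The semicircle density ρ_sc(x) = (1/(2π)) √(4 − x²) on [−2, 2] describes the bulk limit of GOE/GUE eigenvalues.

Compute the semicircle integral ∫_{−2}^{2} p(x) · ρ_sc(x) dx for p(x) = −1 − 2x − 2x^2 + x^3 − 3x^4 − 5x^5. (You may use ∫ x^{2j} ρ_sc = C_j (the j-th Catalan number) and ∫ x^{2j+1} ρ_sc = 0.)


Write p(x) = Σ a_i x^i, split into monomials and integrate each against ρ_sc separately.
Using ∫ x^{2j} ρ_sc = C_j = (1/(j+1)) C(2j, j) (Catalan numbers) and ∫ x^{2j+1} ρ_sc = 0 (odd monomials vanish by symmetry):
  i = 0 (even): a_0 · C_{0} = -1 · 1 = -1
  i = 1 (odd): ∫ x^1 ρ_sc = 0 (vanishes)
  i = 2 (even): a_2 · C_{1} = -2 · 1 = -2
  i = 3 (odd): ∫ x^3 ρ_sc = 0 (vanishes)
  i = 4 (even): a_4 · C_{2} = -3 · 2 = -6
  i = 5 (odd): ∫ x^5 ρ_sc = 0 (vanishes)

Summing the contributions: ∫_{−2}^{2} p(x) ρ_sc(x) dx = (-1) + (-2) + (-6) = -9.


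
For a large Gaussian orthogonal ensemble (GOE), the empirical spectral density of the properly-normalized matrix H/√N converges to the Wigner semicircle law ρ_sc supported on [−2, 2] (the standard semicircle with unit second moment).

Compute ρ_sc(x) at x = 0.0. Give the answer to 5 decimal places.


ρ_sc(x) = (1/(2π)) √(4 − x²). With x = 0.0:
  4 − x² = 4 − (0.0)² = 4 − 0.000000 = 4.000000.
  √(4 − x²) = 2.000000.
  1/(2π) = 0.159155.
  ρ_sc(0.0) = 0.159155 · 2.000000 = 0.318310.

Rounded to 5 decimal places: ρ_sc(0.0) ≈ 0.31831.


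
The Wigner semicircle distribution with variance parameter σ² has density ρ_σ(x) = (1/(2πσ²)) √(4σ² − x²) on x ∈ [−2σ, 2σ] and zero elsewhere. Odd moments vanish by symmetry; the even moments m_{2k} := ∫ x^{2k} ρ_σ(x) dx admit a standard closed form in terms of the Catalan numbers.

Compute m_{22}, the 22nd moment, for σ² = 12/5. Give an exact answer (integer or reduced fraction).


By the scaled semicircle moment identity, m_{2k} = σ^{2k} · C_k with k = 11.
C_11 = (1/(k+1)) · C(2k, k) = (1/12) · C(22, 11) = (1/12) · 705432 = 58786.
σ^{2k} = (σ²)^k = (12/5)^11 = 743008370688/48828125.

Therefore m_{22} = σ^{22} · C_11 = (743008370688/48828125) · 58786 = 43678490079264768/48828125.


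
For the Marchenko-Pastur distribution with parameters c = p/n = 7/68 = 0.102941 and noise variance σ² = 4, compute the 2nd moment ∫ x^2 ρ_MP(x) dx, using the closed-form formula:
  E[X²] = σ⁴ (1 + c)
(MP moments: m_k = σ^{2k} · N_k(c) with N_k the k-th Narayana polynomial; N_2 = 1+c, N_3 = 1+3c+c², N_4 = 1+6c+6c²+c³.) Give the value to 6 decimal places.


E[X²] = σ⁴ (1 + c) (second MP moment). With σ² = 4 (so σ⁴ = 16) and c = 7/68 = 0.102941: E[X²] = 16 · (1 + 0.102941) = 16 · 1.102941.

So E[X^2] = 17.647059.


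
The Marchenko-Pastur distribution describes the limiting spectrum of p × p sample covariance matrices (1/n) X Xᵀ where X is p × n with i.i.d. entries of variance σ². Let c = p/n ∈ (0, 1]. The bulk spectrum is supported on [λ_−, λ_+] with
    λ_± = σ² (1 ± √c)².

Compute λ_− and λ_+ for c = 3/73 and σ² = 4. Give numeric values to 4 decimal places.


c = 3/73 = 0.041096; √c = 0.202721.
λ_− = σ² (1 − √c)² = 4 · (1 − 0.202721)² = 4 · (0.797279)² = 2.542614.
λ_+ = σ² (1 + √c)² = 4 · (1 + 0.202721)² = 4 · (1.202721)² = 5.786153.

Rounded to 4 decimal places: λ_− ≈ 2.5426, λ_+ ≈ 5.7862.


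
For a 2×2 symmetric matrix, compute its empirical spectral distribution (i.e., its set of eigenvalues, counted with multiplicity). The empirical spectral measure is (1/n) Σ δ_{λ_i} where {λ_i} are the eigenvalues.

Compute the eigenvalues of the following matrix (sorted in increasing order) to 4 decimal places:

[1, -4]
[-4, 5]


Since M is real symmetric, both eigenvalues are real; they are the roots of det(λI − M) = λ² − (tr M) λ + det M.
tr M = 1 + 5 = 6.
det M = 1·5 − (-4)² = 5 − 16 = -11.
Characteristic polynomial: λ² − 6λ − 11 = 0.
Discriminant Δ = (tr M)² − 4·det M = 36 − (-44) = 80; √Δ = 8.944272.
λ = (tr M ± √Δ)/2 = (6 ± 8.944272)/2, giving (tr M − √Δ)/2 = -1.4721 and (tr M + √Δ)/2 = 7.4721.

Eigenvalues sorted in increasing order: [-1.4721, 7.4721].


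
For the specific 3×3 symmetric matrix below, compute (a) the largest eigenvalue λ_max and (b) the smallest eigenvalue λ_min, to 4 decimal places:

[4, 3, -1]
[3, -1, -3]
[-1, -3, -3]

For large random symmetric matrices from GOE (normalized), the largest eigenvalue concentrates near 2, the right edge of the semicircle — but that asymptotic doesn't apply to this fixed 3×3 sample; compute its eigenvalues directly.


Since M is real symmetric, all three eigenvalues are real; they are the roots of det(λI − M) = λ³ − (tr M) λ² + s λ − det M, where s is the sum of the principal 2×2 minors.
tr M = 4 + (-1) + (-3) = 0.
s = (4·(-1) − 3²) + (4·(-3) − (-1)²) + ((-1)·(-3) − (-3)²) = -13 + (-13) + (-6) = -32.
det M (expand along row 1) = 4·(-6) − 3·(-12) + (-1)·(-10) = 22.
Characteristic polynomial: λ³ − 32λ − 22 = 0.
Substitute λ = y + (tr M)/3 = y + 0.000000 to remove the quadratic term: y³ + p·y + q = 0 with p = s − (tr M)²/3 = -32.000000 and q = −2(tr M)³/27 + (tr M)·s/3 − det M = -22.000000.
Three real roots ⇒ use the trigonometric (Viète) form: r = 2√(−p/3) = 6.531973, φ = arccos(3q/(p·r)) = arccos(0.315755) = 1.249545 rad.
y_k = r·cos(φ/3 − 2πk/3) for k = 0, 1, 2 gives y = 5.973518, -0.698133, -5.275385.
λ_k = y_k + 0.000000 gives λ = 5.9735, -0.6981, -5.2754 (check: the sum is 0.0000 = tr M).

Hence λ_max = 5.9735 and λ_min = -5.2754.


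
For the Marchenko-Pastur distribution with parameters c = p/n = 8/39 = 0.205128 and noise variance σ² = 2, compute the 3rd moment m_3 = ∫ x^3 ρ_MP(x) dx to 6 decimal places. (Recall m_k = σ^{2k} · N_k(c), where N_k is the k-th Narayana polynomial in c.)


E[X³] = σ⁶ (1 + 3c + c²) (third MP moment). With σ² = 2 (so σ⁶ = 8) and c = 8/39 = 0.205128: E[X³] = 8 · (1 + 3·0.205128 + (0.205128)²) = 8 · 1.657462.

So E[X^3] = 13.259698.


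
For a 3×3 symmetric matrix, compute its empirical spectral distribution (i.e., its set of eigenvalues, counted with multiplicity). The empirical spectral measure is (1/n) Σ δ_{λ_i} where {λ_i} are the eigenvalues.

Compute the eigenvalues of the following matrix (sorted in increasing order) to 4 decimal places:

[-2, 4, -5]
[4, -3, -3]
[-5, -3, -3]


Since M is real symmetric, all three eigenvalues are real; they are the roots of det(λI − M) = λ³ − (tr M) λ² + s λ − det M, where s is the sum of the principal 2×2 minors.
tr M = -2 + (-3) + (-3) = -8.
s = ((-2)·(-3) − 4²) + ((-2)·(-3) − (-5)²) + ((-3)·(-3) − (-3)²) = -10 + (-19) + 0 = -29.
det M (expand along row 1) = (-2)·0 − 4·(-27) + (-5)·(-27) = 243.
Characteristic polynomial: λ³ + 8λ² − 29λ − 243 = 0.
Substitute λ = y + (tr M)/3 = y − 2.666667 to remove the quadratic term: y³ + p·y + q = 0 with p = s − (tr M)²/3 = -50.333333 and q = −2(tr M)³/27 + (tr M)·s/3 − det M = -127.740741.
Three real roots ⇒ use the trigonometric (Viète) form: r = 2√(−p/3) = 8.192137, φ = arccos(3q/(p·r)) = arccos(0.929390) = 0.378041 rad.
y_k = r·cos(φ/3 − 2πk/3) for k = 0, 1, 2 gives y = 8.127180, -3.171938, -4.955242.
λ_k = y_k − 2.666667 gives λ = 5.4605, -5.8386, -7.6219 (check: the sum is -8.0000 = tr M).

Eigenvalues sorted in increasing order: [-7.6219, -5.8386, 5.4605].


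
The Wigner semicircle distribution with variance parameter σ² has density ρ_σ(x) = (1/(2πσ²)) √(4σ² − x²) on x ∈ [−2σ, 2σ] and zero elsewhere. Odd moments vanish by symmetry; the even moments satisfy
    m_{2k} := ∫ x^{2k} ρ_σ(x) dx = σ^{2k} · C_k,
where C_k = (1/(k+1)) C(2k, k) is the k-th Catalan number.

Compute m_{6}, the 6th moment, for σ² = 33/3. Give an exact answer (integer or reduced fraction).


By the scaled semicircle moment identity, m_{2k} = σ^{2k} · C_k with k = 3.
C_3 = (1/(k+1)) · C(2k, k) = (1/4) · C(6, 3) = (1/4) · 20 = 5.
σ^{2k} = (σ²)^k = (33/3)^3 = 1331.

Therefore m_{6} = σ^{6} · C_3 = 1331 · 5 = 6655.


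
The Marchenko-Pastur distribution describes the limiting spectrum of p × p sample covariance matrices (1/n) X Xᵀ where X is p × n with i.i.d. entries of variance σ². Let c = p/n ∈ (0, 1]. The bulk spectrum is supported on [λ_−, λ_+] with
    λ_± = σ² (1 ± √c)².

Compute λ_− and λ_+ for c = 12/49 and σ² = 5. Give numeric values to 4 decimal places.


c = 12/49 = 0.244898; √c = 0.494872.
λ_− = σ² (1 − √c)² = 5 · (1 − 0.494872)² = 5 · (0.505128)² = 1.275773.
λ_+ = σ² (1 + √c)² = 5 · (1 + 0.494872)² = 5 · (1.494872)² = 11.173206.

Rounded to 4 decimal places: λ_− ≈ 1.2758, λ_+ ≈ 11.1732.


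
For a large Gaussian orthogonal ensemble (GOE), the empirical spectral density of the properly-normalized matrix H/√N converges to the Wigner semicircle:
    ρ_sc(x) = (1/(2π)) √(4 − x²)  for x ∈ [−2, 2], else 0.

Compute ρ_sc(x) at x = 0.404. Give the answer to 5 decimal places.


ρ_sc(x) = (1/(2π)) √(4 − x²). With x = 0.404:
  4 − x² = 4 − (0.404)² = 4 − 0.163216 = 3.836784.
  √(4 − x²) = 1.958771.
  1/(2π) = 0.159155.
  ρ_sc(0.404) = 0.159155 · 1.958771 = 0.311748.

Rounded to 5 decimal places: ρ_sc(0.404) ≈ 0.31175.


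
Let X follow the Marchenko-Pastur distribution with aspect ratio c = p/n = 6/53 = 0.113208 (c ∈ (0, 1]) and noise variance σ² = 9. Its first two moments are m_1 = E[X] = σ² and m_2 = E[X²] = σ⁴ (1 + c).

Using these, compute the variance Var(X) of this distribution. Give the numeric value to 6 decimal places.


m_1 = E[X] = σ² = 9, so m_1² = 81.
m_2 = E[X²] = σ⁴ (1 + c) = 81 · (1 + 0.113208) = 81 · 1.113208 = 90.169811.
(Note m_2 − m_1² simplifies to c · σ⁴ = 0.113208 · 81.)

Var(X) = m_2 − m_1² = 90.169811 − 81 = 9.169811.


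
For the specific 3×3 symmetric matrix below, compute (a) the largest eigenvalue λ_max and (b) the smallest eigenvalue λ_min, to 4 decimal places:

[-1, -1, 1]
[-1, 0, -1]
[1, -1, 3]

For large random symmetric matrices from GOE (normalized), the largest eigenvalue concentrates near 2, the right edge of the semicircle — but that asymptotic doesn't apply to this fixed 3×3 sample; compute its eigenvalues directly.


Since M is real symmetric, all three eigenvalues are real; they are the roots of det(λI − M) = λ³ − (tr M) λ² + s λ − det M, where s is the sum of the principal 2×2 minors.
tr M = -1 + 0 + 3 = 2.
s = ((-1)·0 − (-1)²) + ((-1)·3 − 1²) + (0·3 − (-1)²) = -1 + (-4) + (-1) = -6.
det M (expand along row 1) = (-1)·(-1) − (-1)·(-2) + 1·1 = 0.
Characteristic polynomial: λ³ − 2λ² − 6λ = 0.
Substitute λ = y + (tr M)/3 = y + 0.666667 to remove the quadratic term: y³ + p·y + q = 0 with p = s − (tr M)²/3 = -7.333333 and q = −2(tr M)³/27 + (tr M)·s/3 − det M = -4.592593.
Three real roots ⇒ use the trigonometric (Viète) form: r = 2√(−p/3) = 3.126944, φ = arccos(3q/(p·r)) = arccos(0.600838) = 0.926247 rad.
y_k = r·cos(φ/3 − 2πk/3) for k = 0, 1, 2 gives y = 2.979085, -0.666667, -2.312418.
λ_k = y_k + 0.666667 gives λ = 3.6458, 0.0000, -1.6458 (check: the sum is 2.0000 = tr M).

Hence λ_max = 3.6458 and λ_min = -1.6458.


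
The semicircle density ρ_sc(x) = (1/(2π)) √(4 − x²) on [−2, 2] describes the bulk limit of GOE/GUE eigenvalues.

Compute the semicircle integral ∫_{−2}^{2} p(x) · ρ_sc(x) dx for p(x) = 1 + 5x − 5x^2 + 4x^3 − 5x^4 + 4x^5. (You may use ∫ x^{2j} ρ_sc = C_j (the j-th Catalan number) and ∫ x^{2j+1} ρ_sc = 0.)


Write p(x) = Σ a_i x^i, split into monomials and integrate each against ρ_sc separately.
Using ∫ x^{2j} ρ_sc = C_j = (1/(j+1)) C(2j, j) (Catalan numbers) and ∫ x^{2j+1} ρ_sc = 0 (odd monomials vanish by symmetry):
  i = 0 (even): a_0 · C_{0} = 1 · 1 = 1
  i = 1 (odd): ∫ x^1 ρ_sc = 0 (vanishes)
  i = 2 (even): a_2 · C_{1} = -5 · 1 = -5
  i = 3 (odd): ∫ x^3 ρ_sc = 0 (vanishes)
  i = 4 (even): a_4 · C_{2} = -5 · 2 = -10
  i = 5 (odd): ∫ x^5 ρ_sc = 0 (vanishes)

Summing the contributions: ∫_{−2}^{2} p(x) ρ_sc(x) dx = 1 + (-5) + (-10) = -14.


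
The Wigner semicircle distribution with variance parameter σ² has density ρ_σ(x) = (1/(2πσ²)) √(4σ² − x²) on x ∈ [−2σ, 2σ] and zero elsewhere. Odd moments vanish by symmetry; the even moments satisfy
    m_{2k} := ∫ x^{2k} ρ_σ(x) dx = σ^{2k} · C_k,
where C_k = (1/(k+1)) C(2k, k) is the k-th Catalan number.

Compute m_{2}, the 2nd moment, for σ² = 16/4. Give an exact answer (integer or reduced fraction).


By the scaled semicircle moment identity, m_{2k} = σ^{2k} · C_k with k = 1.
C_1 = (1/(k+1)) · C(2k, k) = (1/2) · C(2, 1) = (1/2) · 2 = 1.
σ^{2k} = (σ²)^k = (16/4)^1 = 4.

Therefore m_{2} = σ^{2} · C_1 = 4 · 1 = 4.


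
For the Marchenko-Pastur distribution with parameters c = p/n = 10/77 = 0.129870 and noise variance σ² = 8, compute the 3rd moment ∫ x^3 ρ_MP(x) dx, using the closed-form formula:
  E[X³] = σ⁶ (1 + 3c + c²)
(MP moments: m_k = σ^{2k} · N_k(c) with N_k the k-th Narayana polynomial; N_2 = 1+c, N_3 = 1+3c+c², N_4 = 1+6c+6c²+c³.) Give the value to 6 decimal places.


E[X³] = σ⁶ (1 + 3c + c²) (third MP moment). With σ² = 8 (so σ⁶ = 512) and c = 10/77 = 0.129870: E[X³] = 512 · (1 + 3·0.129870 + (0.129870)²) = 512 · 1.406477.

So E[X^3] = 720.116040.


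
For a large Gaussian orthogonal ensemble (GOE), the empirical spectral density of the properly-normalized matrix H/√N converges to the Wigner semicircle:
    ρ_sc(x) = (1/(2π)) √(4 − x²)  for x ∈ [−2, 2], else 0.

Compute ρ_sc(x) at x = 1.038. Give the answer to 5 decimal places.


ρ_sc(x) = (1/(2π)) √(4 − x²). With x = 1.038:
  4 − x² = 4 − (1.038)² = 4 − 1.077444 = 2.922556.
  √(4 − x²) = 1.709548.
  1/(2π) = 0.159155.
  ρ_sc(1.038) = 0.159155 · 1.709548 = 0.272083.

Rounded to 5 decimal places: ρ_sc(1.038) ≈ 0.27208.


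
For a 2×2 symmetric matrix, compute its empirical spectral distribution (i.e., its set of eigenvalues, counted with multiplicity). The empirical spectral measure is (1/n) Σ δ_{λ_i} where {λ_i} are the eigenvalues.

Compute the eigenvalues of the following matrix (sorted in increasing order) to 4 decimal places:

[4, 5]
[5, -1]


Since M is real symmetric, both eigenvalues are real; they are the roots of det(λI − M) = λ² − (tr M) λ + det M.
tr M = 4 + (-1) = 3.
det M = 4·(-1) − 5² = -4 − 25 = -29.
Characteristic polynomial: λ² − 3λ − 29 = 0.
Discriminant Δ = (tr M)² − 4·det M = 9 − (-116) = 125; √Δ = 11.180340.
λ = (tr M ± √Δ)/2 = (3 ± 11.180340)/2, giving (tr M − √Δ)/2 = -4.0902 and (tr M + √Δ)/2 = 7.0902.

Eigenvalues sorted in increasing order: [-4.0902, 7.0902].


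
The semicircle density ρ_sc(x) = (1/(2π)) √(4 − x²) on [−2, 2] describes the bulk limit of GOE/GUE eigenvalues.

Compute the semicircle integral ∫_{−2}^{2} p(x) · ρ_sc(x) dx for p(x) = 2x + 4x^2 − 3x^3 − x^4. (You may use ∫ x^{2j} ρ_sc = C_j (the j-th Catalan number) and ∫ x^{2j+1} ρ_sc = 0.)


Write p(x) = Σ a_i x^i, split into monomials and integrate each against ρ_sc separately.
Using ∫ x^{2j} ρ_sc = C_j = (1/(j+1)) C(2j, j) (Catalan numbers) and ∫ x^{2j+1} ρ_sc = 0 (odd monomials vanish by symmetry):
  i = 1 (odd): ∫ x^1 ρ_sc = 0 (vanishes)
  i = 2 (even): a_2 · C_{1} = 4 · 1 = 4
  i = 3 (odd): ∫ x^3 ρ_sc = 0 (vanishes)
  i = 4 (even): a_4 · C_{2} = -1 · 2 = -2

Summing the contributions: ∫_{−2}^{2} p(x) ρ_sc(x) dx = 4 + (-2) = 2.


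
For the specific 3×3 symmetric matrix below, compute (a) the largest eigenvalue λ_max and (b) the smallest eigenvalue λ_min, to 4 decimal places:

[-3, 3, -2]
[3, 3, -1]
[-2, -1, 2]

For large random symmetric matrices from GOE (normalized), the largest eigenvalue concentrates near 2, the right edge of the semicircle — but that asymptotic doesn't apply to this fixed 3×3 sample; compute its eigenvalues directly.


Since M is real symmetric, all three eigenvalues are real; they are the roots of det(λI − M) = λ³ − (tr M) λ² + s λ − det M, where s is the sum of the principal 2×2 minors.
tr M = -3 + 3 + 2 = 2.
s = ((-3)·3 − 3²) + ((-3)·2 − (-2)²) + (3·2 − (-1)²) = -18 + (-10) + 5 = -23.
det M (expand along row 1) = (-3)·5 − 3·4 + (-2)·3 = -33.
Characteristic polynomial: λ³ − 2λ² − 23λ + 33 = 0.
Substitute λ = y + (tr M)/3 = y + 0.666667 to remove the quadratic term: y³ + p·y + q = 0 with p = s − (tr M)²/3 = -24.333333 and q = −2(tr M)³/27 + (tr M)·s/3 − det M = 17.074074.
Three real roots ⇒ use the trigonometric (Viète) form: r = 2√(−p/3) = 5.696002, φ = arccos(3q/(p·r)) = arccos(-0.369561) = 1.949333 rad.
y_k = r·cos(φ/3 − 2πk/3) for k = 0, 1, 2 gives y = 4.535261, 0.716810, -5.252072.
λ_k = y_k + 0.666667 gives λ = 5.2019, 1.3835, -4.5854 (check: the sum is 2.0000 = tr M).

Hence λ_max = 5.2019 and λ_min = -4.5854.


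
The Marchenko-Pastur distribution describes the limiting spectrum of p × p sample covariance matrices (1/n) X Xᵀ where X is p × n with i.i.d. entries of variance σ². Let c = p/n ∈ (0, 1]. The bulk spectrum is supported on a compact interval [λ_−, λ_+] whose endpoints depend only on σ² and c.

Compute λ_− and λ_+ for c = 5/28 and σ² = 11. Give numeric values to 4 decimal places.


c = 5/28 = 0.178571; √c = 0.422577.
λ_− = σ² (1 − √c)² = 11 · (1 − 0.422577)² = 11 · (0.577423)² = 3.667589.
λ_+ = σ² (1 + √c)² = 11 · (1 + 0.422577)² = 11 · (1.422577)² = 22.260983.

Rounded to 4 decimal places: λ_− ≈ 3.6676, λ_+ ≈ 22.2610.


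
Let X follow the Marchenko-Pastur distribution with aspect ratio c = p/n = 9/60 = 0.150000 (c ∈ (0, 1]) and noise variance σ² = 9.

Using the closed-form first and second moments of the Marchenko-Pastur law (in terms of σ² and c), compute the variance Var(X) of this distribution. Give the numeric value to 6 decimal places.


Recall the MP moments m_1 = E[X] = σ² and m_2 = E[X²] = σ⁴ (1 + c).
m_1 = E[X] = σ² = 9, so m_1² = 81.
m_2 = E[X²] = σ⁴ (1 + c) = 81 · (1 + 0.150000) = 81 · 1.150000 = 93.150000.
(Note m_2 − m_1² simplifies to c · σ⁴ = 0.150000 · 81.)

Var(X) = m_2 − m_1² = 93.150000 − 81 = 12.150000.


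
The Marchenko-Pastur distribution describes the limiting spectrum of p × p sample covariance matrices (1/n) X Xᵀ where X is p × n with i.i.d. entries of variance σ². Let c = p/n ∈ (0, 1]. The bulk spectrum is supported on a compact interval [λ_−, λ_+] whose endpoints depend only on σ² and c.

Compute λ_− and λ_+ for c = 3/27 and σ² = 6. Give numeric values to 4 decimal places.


c = 3/27 = 0.111111; √c = 0.333333.
λ_− = σ² (1 − √c)² = 6 · (1 − 0.333333)² = 6 · (0.666667)² = 2.666667.
λ_+ = σ² (1 + √c)² = 6 · (1 + 0.333333)² = 6 · (1.333333)² = 10.666667.

Rounded to 4 decimal places: λ_− ≈ 2.6667, λ_+ ≈ 10.6667.


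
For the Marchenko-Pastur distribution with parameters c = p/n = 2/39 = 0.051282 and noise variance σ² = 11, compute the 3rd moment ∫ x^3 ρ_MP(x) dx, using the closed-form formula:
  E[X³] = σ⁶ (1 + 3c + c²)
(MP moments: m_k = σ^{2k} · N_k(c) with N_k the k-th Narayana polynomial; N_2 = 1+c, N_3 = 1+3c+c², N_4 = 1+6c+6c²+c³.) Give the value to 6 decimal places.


E[X³] = σ⁶ (1 + 3c + c²) (third MP moment). With σ² = 11 (so σ⁶ = 1331) and c = 2/39 = 0.051282: E[X³] = 1331 · (1 + 3·0.051282 + (0.051282)²) = 1331 · 1.156476.

So E[X^3] = 1539.269560.


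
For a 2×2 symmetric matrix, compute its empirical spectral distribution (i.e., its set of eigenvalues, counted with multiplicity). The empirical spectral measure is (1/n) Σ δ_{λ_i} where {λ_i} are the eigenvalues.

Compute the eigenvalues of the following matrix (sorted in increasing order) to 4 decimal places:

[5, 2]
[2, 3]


Since M is real symmetric, both eigenvalues are real; they are the roots of det(λI − M) = λ² − (tr M) λ + det M.
tr M = 5 + 3 = 8.
det M = 5·3 − 2² = 15 − 4 = 11.
Characteristic polynomial: λ² − 8λ + 11 = 0.
Discriminant Δ = (tr M)² − 4·det M = 64 − 44 = 20; √Δ = 4.472136.
λ = (tr M ± √Δ)/2 = (8 ± 4.472136)/2, giving (tr M − √Δ)/2 = 1.7639 and (tr M + √Δ)/2 = 6.2361.

Eigenvalues sorted in increasing order: [1.7639, 6.2361].


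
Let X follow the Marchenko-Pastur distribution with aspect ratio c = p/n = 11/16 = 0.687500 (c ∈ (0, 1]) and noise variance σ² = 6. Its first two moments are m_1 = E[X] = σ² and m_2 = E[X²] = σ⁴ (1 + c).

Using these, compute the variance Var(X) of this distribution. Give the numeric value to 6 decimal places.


m_1 = E[X] = σ² = 6, so m_1² = 36.
m_2 = E[X²] = σ⁴ (1 + c) = 36 · (1 + 0.687500) = 36 · 1.687500 = 60.750000.
(Note m_2 − m_1² simplifies to c · σ⁴ = 0.687500 · 36.)

Var(X) = m_2 − m_1² = 60.750000 − 36 = 24.750000.


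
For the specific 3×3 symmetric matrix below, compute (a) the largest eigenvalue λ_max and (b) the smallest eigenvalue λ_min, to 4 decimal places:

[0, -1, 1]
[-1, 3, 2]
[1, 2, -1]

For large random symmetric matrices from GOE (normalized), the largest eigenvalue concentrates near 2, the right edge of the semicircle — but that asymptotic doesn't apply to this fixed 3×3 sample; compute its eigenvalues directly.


Since M is real symmetric, all three eigenvalues are real; they are the roots of det(λI − M) = λ³ − (tr M) λ² + s λ − det M, where s is the sum of the principal 2×2 minors.
tr M = 0 + 3 + (-1) = 2.
s = (0·3 − (-1)²) + (0·(-1) − 1²) + (3·(-1) − 2²) = -1 + (-1) + (-7) = -9.
det M (expand along row 1) = 0·(-7) − (-1)·(-1) + 1·(-5) = -6.
Characteristic polynomial: λ³ − 2λ² − 9λ + 6 = 0.
Substitute λ = y + (tr M)/3 = y + 0.666667 to remove the quadratic term: y³ + p·y + q = 0 with p = s − (tr M)²/3 = -10.333333 and q = −2(tr M)³/27 + (tr M)·s/3 − det M = -0.592593.
Three real roots ⇒ use the trigonometric (Viète) form: r = 2√(−p/3) = 3.711843, φ = arccos(3q/(p·r)) = arccos(0.046350) = 1.524430 rad.
y_k = r·cos(φ/3 − 2πk/3) for k = 0, 1, 2 gives y = 3.242849, -0.057366, -3.185483.
λ_k = y_k + 0.666667 gives λ = 3.9095, 0.6093, -2.5188 (check: the sum is 2.0000 = tr M).

Hence λ_max = 3.9095 and λ_min = -2.5188.
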